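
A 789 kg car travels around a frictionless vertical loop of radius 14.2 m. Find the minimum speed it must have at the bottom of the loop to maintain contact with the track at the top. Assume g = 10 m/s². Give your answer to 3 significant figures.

v = 26.6 m/s

At the top: mg = mv_top²/r ⇒ v_top² = gr = 142.0 m²/s²
Energy from bottom to top (height 2r): ½mv_bot² = ½mv_top² + mg(2r)
v_bot² = gr + 4gr = 5gr = 710.0
v_bot = √(5gr) = 26.65 m/s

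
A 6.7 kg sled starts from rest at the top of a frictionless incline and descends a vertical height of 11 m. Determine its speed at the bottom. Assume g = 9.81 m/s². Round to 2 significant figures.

Mechanical energy is conserved (no friction): mgh = ½mv²
The mass cancels from both sides.
v = √(2gh) = √(2 × 9.81 × 11) = √215.82 = 14.69 m/s

v = 15 m/s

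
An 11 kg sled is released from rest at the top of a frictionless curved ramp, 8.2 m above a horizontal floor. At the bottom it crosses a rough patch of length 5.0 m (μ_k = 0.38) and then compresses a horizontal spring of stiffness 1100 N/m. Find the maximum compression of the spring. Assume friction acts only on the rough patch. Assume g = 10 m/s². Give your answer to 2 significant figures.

Initial energy: E₁ = mgh = (11)(10)(8.2) = 902.00 J
Friction removes W_f = μ_k mg d = (0.38)(11)(10)(5.0) = 209.0 J
Energy reaching the spring: E = 902.00 − 209.0 = 693.00 J
At max compression ½kx² = E ⇒ x = √(2E/k) = √(2 × 693.00/1100) = 1.122 m

x = 1.1 m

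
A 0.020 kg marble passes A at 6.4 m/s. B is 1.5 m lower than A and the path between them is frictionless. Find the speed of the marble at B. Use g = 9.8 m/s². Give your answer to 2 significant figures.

v = 8.4 m/s

Energy conservation between the two points: ½mv₀² + mgh = ½mv²
v² = v₀² + 2gh = (6.4)² + 2(9.8)(1.5) = 70.360
v = √70.360 = 8.388 m/s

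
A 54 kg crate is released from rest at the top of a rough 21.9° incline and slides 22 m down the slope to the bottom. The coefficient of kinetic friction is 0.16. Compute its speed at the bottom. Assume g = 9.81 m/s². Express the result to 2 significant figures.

Work–energy: mg(L sinθ) − μ_k(mg cosθ)L = ½mv²
mgh = mgL sinθ = (54)(9.81)(22)sin21.9° = 4346.9 J
W_f = μ_k mg cosθ · L = (0.16)(54)(9.81)cos21.9°·22 = 1730 J
½mv² = 4346.9 − 1730 = 2616.8 J
v = √(2 × 2616.8/54) = 9.845 m/s

v = 9.8 m/s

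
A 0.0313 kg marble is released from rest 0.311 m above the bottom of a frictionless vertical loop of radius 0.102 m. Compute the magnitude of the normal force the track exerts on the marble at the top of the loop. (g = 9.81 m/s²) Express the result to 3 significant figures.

N = 0.337 N

Energy from release to top (height 2r): mgh = ½mv_top² + mg(2r)
v_top² = 2g(h − 2r) = 2(9.81)(0.311 − 0.2040) = 2.0993 m²/s²
At the top, both N and weight point toward the centre: N + mg = mv_top²/r
N = m(v_top²/r − g) = 0.0313(2.0993/0.102 − 9.81) = 0.3372 N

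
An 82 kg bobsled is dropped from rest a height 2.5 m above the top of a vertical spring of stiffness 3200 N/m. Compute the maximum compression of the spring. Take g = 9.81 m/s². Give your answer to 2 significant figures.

x = 1.4 m

Take the reference level at the top of the uncompressed spring. At max compression the bobsled has fallen H + x and is momentarily at rest:
mg(H + x) = ½kx²
½(3200)x² − (82)(9.81)x − (82)(9.81)(2.5) = 0
1600x² − 804.4x − 2011 = 0
x = [804.4 + √(647092 + 1.2871e+07)]/(2 × 1600) = 1.400 m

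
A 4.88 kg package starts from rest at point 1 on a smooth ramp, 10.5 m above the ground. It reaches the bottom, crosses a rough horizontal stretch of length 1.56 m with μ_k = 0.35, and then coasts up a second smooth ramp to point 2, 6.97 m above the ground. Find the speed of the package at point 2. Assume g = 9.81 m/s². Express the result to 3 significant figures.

v = 7.65 m/s

Energy at 1: mgh₁ = (4.88)(9.81)(10.5) = 502.66 J
Friction loss: W_f = μ_k mg d = 26.14 J
At 2: ½mv² + mgh₂ = mgh₁ − W_f
½mv² = 502.66 − 26.14 − 333.67 = 142.85 J
v = √(2 × 142.85/4.88) = 7.652 m/s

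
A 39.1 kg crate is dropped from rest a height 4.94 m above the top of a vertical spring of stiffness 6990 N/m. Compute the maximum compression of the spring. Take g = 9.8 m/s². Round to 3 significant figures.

x = 0.793 m

Measuring PE from the top of the relaxed spring, at max compression the crate has dropped H + x with zero KE, so:
mg(H + x) = ½kx²
½(6990)x² − (39.1)(9.8)x − (39.1)(9.8)(4.94) = 0
3495x² − 383.2x − 1893 = 0
x = [383.2 + √(146827 + 2.6463e+07)]/(2 × 3495) = 0.7928 m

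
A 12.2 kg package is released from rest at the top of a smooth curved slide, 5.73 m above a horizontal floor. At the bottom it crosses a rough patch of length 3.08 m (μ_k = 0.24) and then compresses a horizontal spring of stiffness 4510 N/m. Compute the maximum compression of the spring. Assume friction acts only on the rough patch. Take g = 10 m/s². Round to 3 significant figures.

x = 0.520 m

Initial energy: E₁ = mgh = (12.2)(10)(5.73) = 699.06 J
Friction removes W_f = μ_k mg d = (0.24)(12.2)(10)(3.08) = 90.18 J
Energy reaching the spring: E = 699.06 − 90.18 = 608.88 J
At max compression ½kx² = E ⇒ x = √(2E/k) = √(2 × 608.88/4510) = 0.5196 m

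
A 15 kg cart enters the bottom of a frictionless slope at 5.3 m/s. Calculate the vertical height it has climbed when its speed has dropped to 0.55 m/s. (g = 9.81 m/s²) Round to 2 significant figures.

h = 1.4 m

Conservation of energy: ½mv₁² = ½mv₂² + mgh
h = (v₁² − v₂²)/(2g) = (5.3² − 0.55²)/(2 × 9.81) = 1.416 m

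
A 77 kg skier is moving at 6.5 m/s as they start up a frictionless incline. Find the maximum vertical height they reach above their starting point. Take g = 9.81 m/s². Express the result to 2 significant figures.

h = 2.2 m

By energy conservation, ½mv² = mgh
h = v²/(2g) = 6.5²/(2 × 9.81) = 2.153 m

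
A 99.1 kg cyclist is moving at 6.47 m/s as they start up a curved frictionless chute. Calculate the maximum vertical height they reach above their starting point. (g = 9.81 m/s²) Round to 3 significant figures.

Setting KE at the bottom equal to PE gained: ½mv² = mgh
h = v²/(2g) = 6.47²/(2 × 9.81) = 2.134 m

h = 2.13 m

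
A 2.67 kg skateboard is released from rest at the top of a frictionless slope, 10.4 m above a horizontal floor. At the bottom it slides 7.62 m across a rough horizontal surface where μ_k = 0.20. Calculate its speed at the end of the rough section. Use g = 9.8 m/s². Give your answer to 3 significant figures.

v = 13.2 m/s

Energy bookkeeping (friction removes W_f = μ_k N d):
mgh = ½mv² + μ_k m g d
W_f = μ_k mg d = (0.20)(2.67)(9.8)(7.62) = 39.88 J
½mv² = mgh − W_f = 272.13 − 39.88 = 232.25 J
v = √(2 × 232.25/2.67) = 13.19 m/s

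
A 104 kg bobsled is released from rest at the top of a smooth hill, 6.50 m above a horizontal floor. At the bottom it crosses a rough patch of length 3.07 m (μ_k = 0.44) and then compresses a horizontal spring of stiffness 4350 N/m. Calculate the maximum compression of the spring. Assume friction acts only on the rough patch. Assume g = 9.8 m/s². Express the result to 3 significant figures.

x = 1.55 m

Initial energy: E₁ = mgh = (104)(9.8)(6.50) = 6624.8 J
Friction removes W_f = μ_k mg d = (0.44)(104)(9.8)(3.07) = 1377 J
Energy reaching the spring: E = 6624.8 − 1377 = 5248.1 J
At max compression ½kx² = E ⇒ x = √(2E/k) = √(2 × 5248.1/4350) = 1.553 m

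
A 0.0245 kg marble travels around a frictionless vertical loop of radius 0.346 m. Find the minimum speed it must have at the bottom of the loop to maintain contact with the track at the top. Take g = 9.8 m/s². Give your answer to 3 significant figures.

v = 4.12 m/s

At the top: mg = mv_top²/r ⇒ v_top² = gr = 3.391 m²/s²
Energy from bottom to top (height 2r): ½mv_bot² = ½mv_top² + mg(2r)
v_bot² = gr + 4gr = 5gr = 16.95
v_bot = √(5gr) = 4.118 m/s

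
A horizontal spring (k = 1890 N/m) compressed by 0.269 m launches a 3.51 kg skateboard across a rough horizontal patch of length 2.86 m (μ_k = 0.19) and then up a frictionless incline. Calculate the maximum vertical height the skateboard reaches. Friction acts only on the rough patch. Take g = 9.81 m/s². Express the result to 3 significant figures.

h = 1.44 m

Spring energy: E₀ = ½kx² = ½(1890)(0.269)² = 68.381 J
Friction: W_f = μ_k mg d = (0.19)(3.51)(9.81)(2.86) = 18.71 J
Energy at base of ramp: E = 68.381 − 18.71 = 49.670 J
At max height all remaining energy is PE: mgh = E ⇒ h = E/(mg) = 49.670/(3.51 × 9.81) = 1.443 m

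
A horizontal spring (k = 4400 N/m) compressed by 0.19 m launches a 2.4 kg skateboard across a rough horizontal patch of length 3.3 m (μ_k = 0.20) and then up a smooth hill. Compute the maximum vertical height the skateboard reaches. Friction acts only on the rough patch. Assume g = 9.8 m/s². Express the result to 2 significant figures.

h = 2.7 m

Spring energy: E₀ = ½kx² = ½(4400)(0.19)² = 79.420 J
Friction: W_f = μ_k mg d = (0.20)(2.4)(9.8)(3.3) = 15.52 J
Energy at base of ramp: E = 79.420 − 15.52 = 63.897 J
At max height all remaining energy is PE: mgh = E ⇒ h = E/(mg) = 63.897/(2.4 × 9.8) = 2.717 m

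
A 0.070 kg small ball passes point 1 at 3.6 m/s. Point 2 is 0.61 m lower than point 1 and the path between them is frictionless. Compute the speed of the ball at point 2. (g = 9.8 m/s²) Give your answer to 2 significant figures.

v = 5.0 m/s

By conservation of mechanical energy, ½mv₀² + mgh = ½mv²
v² = v₀² + 2gh = (3.6)² + 2(9.8)(0.61) = 24.916
v = √24.916 = 4.992 m/s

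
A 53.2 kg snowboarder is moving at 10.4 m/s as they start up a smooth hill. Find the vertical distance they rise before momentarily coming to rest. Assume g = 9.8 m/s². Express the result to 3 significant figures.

Setting KE at the bottom equal to PE gained: ½mv² = mgh
h = v²/(2g) = 10.4²/(2 × 9.8) = 5.518 m

h = 5.52 m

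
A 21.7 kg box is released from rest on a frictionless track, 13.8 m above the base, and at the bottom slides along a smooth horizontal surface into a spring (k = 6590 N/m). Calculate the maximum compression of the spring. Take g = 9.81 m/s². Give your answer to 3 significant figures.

x = 0.944 m

At max compression the box is momentarily at rest: mgh = ½kx²
x = √(2mgh/k) = √(2 × 21.7 × 9.81 × 13.8 / 6590) = 0.9442 m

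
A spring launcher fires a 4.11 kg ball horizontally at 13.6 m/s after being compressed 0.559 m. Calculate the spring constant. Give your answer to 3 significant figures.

k = 2430 N/m

½kx² = ½mv²
k = mv²/x² = (4.11)(13.6)²/(0.559)² = 2433 N/m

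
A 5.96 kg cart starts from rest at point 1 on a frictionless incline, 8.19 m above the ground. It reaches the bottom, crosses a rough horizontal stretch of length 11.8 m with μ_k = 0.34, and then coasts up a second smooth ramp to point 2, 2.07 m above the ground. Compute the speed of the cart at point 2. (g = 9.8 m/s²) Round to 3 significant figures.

Energy at 1: mgh₁ = (5.96)(9.8)(8.19) = 478.36 J
Friction loss: W_f = μ_k mg d = 234.3 J
At 2: ½mv² + mgh₂ = mgh₁ − W_f
½mv² = 478.36 − 234.3 − 120.90 = 123.12 J
v = √(2 × 123.12/5.96) = 6.428 m/s

v = 6.43 m/s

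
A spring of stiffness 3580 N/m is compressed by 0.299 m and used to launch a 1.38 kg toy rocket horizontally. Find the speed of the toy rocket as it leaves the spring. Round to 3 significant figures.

v = 15.2 m/s

The toy rocket leaves the spring when the spring is at natural length, so ½kx² = ½mv²
v = x√(k/m) = 0.299 × √(3580/1.38) = 15.23 m/s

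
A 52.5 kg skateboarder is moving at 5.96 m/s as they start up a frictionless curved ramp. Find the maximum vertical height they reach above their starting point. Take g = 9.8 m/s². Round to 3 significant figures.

h = 1.81 m

By energy conservation, ½mv² = mgh
h = v²/(2g) = 5.96²/(2 × 9.8) = 1.812 m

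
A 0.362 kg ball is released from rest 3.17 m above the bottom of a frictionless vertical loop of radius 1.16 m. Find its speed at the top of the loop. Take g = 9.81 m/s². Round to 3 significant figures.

v = 4.08 m/s

Energy conservation: mgh = ½mv_top² + mg(2r)
v_top² = 2g(h − 2r) = 2(9.81)(3.17 − 2.320) = 16.68
v_top = 4.084 m/s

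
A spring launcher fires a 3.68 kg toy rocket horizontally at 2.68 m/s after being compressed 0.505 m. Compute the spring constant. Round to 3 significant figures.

Energy stored in the spring equals the launch KE: ½kx² = ½mv²
k = mv²/x² = (3.68)(2.68)²/(0.505)² = 103.6 N/m

k = 104 N/m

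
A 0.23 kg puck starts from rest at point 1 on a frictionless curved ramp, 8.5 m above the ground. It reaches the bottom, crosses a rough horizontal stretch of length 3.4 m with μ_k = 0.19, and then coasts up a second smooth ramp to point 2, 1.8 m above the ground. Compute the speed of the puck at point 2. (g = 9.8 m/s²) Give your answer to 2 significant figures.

Energy at 1: mgh₁ = (0.23)(9.8)(8.5) = 19.159 J
Friction loss: W_f = μ_k mg d = 1.456 J
At 2: ½mv² + mgh₂ = mgh₁ − W_f
½mv² = 19.159 − 1.456 − 4.0572 = 13.646 J
v = √(2 × 13.646/0.23) = 10.89 m/s

v = 11 m/s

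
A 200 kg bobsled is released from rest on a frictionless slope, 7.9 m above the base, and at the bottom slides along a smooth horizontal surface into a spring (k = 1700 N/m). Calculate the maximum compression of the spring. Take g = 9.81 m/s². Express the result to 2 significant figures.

x = 4.3 m

Gravitational PE at the top equals spring PE at max compression: mgh = ½kx²
x = √(2mgh/k) = √(2 × 200 × 9.81 × 7.9 / 1700) = 4.270 m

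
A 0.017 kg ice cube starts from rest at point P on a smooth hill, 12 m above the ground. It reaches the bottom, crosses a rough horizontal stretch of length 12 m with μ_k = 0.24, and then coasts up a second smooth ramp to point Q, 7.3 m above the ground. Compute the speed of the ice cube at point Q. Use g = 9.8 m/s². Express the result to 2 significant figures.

Energy at P: mgh₁ = (0.017)(9.8)(12) = 1.9992 J
Friction loss: W_f = μ_k mg d = 0.4798 J
At Q: ½mv² + mgh₂ = mgh₁ − W_f
½mv² = 1.9992 − 0.4798 − 1.2162 = 0.30321 J
v = √(2 × 0.30321/0.017) = 5.973 m/s

v = 6.0 m/s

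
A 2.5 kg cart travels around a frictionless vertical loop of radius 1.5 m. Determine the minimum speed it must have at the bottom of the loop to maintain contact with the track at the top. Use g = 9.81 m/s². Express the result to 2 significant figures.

v = 8.6 m/s

At the top: mg = mv_top²/r ⇒ v_top² = gr = 14.71 m²/s²
Energy from bottom to top (height 2r): ½mv_bot² = ½mv_top² + mg(2r)
v_bot² = gr + 4gr = 5gr = 73.58
v_bot = √(5gr) = 8.578 m/s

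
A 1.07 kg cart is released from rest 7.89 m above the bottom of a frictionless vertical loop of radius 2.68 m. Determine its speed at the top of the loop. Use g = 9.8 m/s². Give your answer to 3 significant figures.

v = 7.04 m/s

Energy conservation: mgh = ½mv_top² + mg(2r)
v_top² = 2g(h − 2r) = 2(9.8)(7.89 − 5.360) = 49.59
v_top = 7.042 m/s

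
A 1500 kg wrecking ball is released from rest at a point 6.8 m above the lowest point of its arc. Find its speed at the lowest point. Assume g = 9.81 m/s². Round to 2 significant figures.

v = 12 m/s

Mechanical energy is conserved (no friction): mgh = ½mv²
v = √(2gh) = √(2 × 9.81 × 6.8) = √133.42 = 11.55 m/s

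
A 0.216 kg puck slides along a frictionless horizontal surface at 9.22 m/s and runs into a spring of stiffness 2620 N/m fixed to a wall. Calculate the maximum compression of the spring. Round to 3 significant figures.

Conservation of energy between contact and max compression: ½mv² = ½kx²
x = v√(m/k) = 9.22 × √(0.216/2620) = 0.08372 m

x = 0.0837 m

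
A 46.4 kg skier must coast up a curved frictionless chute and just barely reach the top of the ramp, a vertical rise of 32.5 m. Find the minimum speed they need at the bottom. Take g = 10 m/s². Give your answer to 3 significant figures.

v = 25.5 m/s

At the top they are momentarily at rest, so all KE converts to PE: ½mv² = mgh
v = √(2gh) = √(2 × 10 × 32.5) = 25.50 m/s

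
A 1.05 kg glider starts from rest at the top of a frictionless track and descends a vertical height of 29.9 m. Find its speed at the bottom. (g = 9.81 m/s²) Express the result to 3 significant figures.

Equating total energy at the two states: mgh = ½mv²
The mass cancels from both sides.
v = √(2gh) = √(2 × 9.81 × 29.9) = √586.64 = 24.22 m/s

v = 24.2 m/s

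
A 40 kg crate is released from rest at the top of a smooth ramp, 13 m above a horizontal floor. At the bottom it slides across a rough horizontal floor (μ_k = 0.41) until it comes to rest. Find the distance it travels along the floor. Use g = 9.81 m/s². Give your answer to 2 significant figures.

d = 32 m

Energy at the top = energy at the end + work done against friction:
At rest all PE has been dissipated by friction: mgh = μ_k m g d
d = h/μ_k = 13/0.41 = 31.71 m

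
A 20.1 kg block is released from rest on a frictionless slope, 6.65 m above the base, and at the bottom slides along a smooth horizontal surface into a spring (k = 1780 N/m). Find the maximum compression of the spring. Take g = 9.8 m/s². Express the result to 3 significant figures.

x = 1.21 m

At max compression the block is momentarily at rest: mgh = ½kx²
x = √(2mgh/k) = √(2 × 20.1 × 9.8 × 6.65 / 1780) = 1.213 m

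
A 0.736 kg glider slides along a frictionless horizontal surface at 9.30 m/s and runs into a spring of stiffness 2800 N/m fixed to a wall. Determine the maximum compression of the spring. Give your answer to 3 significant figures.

Conservation of energy between contact and max compression: ½mv² = ½kx²
x = v√(m/k) = 9.30 × √(0.736/2800) = 0.1508 m

x = 0.151 m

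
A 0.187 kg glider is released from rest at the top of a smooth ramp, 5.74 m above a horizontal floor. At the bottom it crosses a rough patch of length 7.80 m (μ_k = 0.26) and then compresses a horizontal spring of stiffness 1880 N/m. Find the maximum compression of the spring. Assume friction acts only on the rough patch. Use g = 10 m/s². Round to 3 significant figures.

x = 0.0859 m

Initial energy: E₁ = mgh = (0.187)(10)(5.74) = 10.734 J
Friction removes W_f = μ_k mg d = (0.26)(0.187)(10)(7.80) = 3.792 J
Energy reaching the spring: E = 10.734 − 3.792 = 6.9414 J
At max compression ½kx² = E ⇒ x = √(2E/k) = √(2 × 6.9414/1880) = 0.08593 m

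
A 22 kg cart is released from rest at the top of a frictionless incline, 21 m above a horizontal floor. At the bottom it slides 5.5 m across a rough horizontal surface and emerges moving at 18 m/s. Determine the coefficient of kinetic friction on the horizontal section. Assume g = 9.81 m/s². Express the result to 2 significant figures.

Applying the work–energy principle:
mgh = ½mv² + μ_k m g d
mgh = 4532.2 J; ½mv² = 3564.0 J
W_f = 4532.2 − 3564.0 = 968.2 J
μ_k = W_f/(mg·d) = 968.2/(215.8 × 5.5) = 0.8157

μ_k = 0.82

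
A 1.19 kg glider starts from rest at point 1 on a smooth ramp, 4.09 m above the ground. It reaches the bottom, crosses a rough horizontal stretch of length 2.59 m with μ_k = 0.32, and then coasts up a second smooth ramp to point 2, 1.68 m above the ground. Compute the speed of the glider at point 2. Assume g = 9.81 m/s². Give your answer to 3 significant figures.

v = 5.57 m/s

Energy at 1: mgh₁ = (1.19)(9.81)(4.09) = 47.746 J
Friction loss: W_f = μ_k mg d = 9.675 J
At 2: ½mv² + mgh₂ = mgh₁ − W_f
½mv² = 47.746 − 9.675 − 19.612 = 18.459 J
v = √(2 × 18.459/1.19) = 5.570 m/s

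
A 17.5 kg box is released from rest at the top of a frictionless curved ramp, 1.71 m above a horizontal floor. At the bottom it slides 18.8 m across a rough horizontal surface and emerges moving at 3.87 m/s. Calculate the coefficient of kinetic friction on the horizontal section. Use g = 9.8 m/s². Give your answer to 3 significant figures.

μ_k = 0.0503

Applying the work–energy principle:
mgh = ½mv² + μ_k m g d
mgh = 293.26 J; ½mv² = 131.05 J
W_f = 293.26 − 131.05 = 162.2 J
μ_k = W_f/(mg·d) = 162.2/(171.5 × 18.8) = 0.05031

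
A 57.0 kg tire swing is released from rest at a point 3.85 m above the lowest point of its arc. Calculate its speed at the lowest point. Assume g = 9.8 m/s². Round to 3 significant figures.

v = 8.69 m/s

Energy conservation between the two points: mgh = ½mv²
v = √(2gh) = √(2 × 9.8 × 3.85) = √75.460 = 8.687 m/s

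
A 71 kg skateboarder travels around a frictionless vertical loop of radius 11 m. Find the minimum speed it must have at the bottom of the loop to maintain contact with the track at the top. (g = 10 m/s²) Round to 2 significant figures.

At the top: mg = mv_top²/r ⇒ v_top² = gr = 110.0 m²/s²
Energy from bottom to top (height 2r): ½mv_bot² = ½mv_top² + mg(2r)
v_bot² = gr + 4gr = 5gr = 550.0
v_bot = √(5gr) = 23.45 m/s

v = 23 m/s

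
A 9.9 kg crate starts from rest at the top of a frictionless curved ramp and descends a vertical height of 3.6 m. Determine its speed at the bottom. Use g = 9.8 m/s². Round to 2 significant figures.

v = 8.4 m/s

Energy conservation between the two points: mgh = ½mv²
v = √(2gh) = √(2 × 9.8 × 3.6) = √70.560 = 8.400 m/s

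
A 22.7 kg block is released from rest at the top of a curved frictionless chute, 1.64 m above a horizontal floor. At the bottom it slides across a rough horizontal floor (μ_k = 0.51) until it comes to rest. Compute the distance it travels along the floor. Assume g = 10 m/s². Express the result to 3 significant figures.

Energy bookkeeping (friction removes W_f = μ_k N d):
At rest all PE has been dissipated by friction: mgh = μ_k m g d
d = h/μ_k = 1.64/0.51 = 3.216 m

d = 3.22 m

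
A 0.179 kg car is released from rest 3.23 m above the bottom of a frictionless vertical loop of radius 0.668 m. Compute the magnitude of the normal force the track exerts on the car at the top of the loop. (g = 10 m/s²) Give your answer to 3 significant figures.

N = 8.36 N

Energy from release to top (height 2r): mgh = ½mv_top² + mg(2r)
v_top² = 2g(h − 2r) = 2(10)(3.23 − 1.336) = 37.880 m²/s²
At the top, both N and weight point toward the centre: N + mg = mv_top²/r
N = m(v_top²/r − g) = 0.179(37.880/0.668 − 10) = 8.360 N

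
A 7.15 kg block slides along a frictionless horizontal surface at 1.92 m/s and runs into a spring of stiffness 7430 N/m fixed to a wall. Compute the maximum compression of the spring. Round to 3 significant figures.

x = 0.0596 m

At max compression the block is momentarily at rest: ½mv² = ½kx²
x = v√(m/k) = 1.92 × √(7.15/7430) = 0.05956 m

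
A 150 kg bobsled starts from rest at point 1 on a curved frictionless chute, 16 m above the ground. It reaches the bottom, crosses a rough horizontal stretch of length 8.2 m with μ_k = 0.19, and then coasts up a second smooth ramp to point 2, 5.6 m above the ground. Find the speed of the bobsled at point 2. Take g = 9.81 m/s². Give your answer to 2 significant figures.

Energy at 1: mgh₁ = (150)(9.81)(16) = 23544 J
Friction loss: W_f = μ_k mg d = 2293 J
At 2: ½mv² + mgh₂ = mgh₁ − W_f
½mv² = 23544 − 2293 − 8240.4 = 13011 J
v = √(2 × 13011/150) = 13.17 m/s

v = 13 m/s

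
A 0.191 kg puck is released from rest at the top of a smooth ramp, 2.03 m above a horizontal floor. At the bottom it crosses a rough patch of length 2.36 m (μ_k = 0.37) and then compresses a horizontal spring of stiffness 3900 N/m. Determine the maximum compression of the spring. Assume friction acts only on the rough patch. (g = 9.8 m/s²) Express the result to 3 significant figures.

Initial energy: E₁ = mgh = (0.191)(9.8)(2.03) = 3.7998 J
Friction removes W_f = μ_k mg d = (0.37)(0.191)(9.8)(2.36) = 1.634 J
Energy reaching the spring: E = 3.7998 − 1.634 = 2.1653 J
At max compression ½kx² = E ⇒ x = √(2E/k) = √(2 × 2.1653/3900) = 0.03332 m

x = 0.0333 m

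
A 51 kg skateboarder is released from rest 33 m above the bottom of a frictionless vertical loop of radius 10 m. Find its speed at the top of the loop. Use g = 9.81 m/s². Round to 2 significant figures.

Energy conservation: mgh = ½mv_top² + mg(2r)
v_top² = 2g(h − 2r) = 2(9.81)(33 − 20.00) = 255.1
v_top = 15.97 m/s

v = 16 m/s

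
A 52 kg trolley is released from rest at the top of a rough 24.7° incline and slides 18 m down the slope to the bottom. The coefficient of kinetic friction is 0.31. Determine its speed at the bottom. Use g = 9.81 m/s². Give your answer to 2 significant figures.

Energy: mgh = ½mv² + W_f, with h = L sinθ and W_f = μ_k (mg cosθ) L
mgh = mgL sinθ = (52)(9.81)(18)sin24.7° = 3836.9 J
W_f = μ_k mg cosθ · L = (0.31)(52)(9.81)cos24.7°·18 = 2586 J
½mv² = 3836.9 − 2586 = 1250.9 J
v = √(2 × 1250.9/52) = 6.936 m/s

v = 6.9 m/s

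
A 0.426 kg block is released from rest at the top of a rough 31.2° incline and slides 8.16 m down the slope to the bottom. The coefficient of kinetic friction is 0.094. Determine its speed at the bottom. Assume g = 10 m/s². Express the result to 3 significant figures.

v = 8.45 m/s

Energy: mgh = ½mv² + W_f, with h = L sinθ and W_f = μ_k (mg cosθ) L
mgh = mgL sinθ = (0.426)(10)(8.16)sin31.2° = 18.007 J
W_f = μ_k mg cosθ · L = (0.094)(0.426)(10)cos31.2°·8.16 = 2.795 J
½mv² = 18.007 − 2.795 = 15.212 J
v = √(2 × 15.212/0.426) = 8.451 m/s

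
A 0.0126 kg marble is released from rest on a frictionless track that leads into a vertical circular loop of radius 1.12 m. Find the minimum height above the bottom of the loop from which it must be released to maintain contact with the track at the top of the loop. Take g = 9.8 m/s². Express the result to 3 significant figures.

At the top, for minimum speed gravity alone supplies the centripetal force: mg = mv_top²/r ⇒ v_top² = gr = 10.98 m²/s²
Energy conservation from release height h to the top (height 2r): mgh = ½mv_top² + mg(2r)
h = v_top²/(2g) + 2r = r/2 + 2r = 5r/2 = 2.800 m

h = 2.80 m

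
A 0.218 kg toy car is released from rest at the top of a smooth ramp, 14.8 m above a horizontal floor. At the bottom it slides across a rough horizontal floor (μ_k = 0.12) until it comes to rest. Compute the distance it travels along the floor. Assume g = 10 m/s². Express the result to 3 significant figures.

d = 123 m

Applying the work–energy principle:
At rest all PE has been dissipated by friction: mgh = μ_k m g d
d = h/μ_k = 14.8/0.12 = 123.3 m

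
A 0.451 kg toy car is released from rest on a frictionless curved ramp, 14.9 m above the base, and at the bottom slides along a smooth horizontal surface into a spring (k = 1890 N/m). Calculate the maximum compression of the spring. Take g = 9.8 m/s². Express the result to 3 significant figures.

x = 0.264 m

Gravitational PE at the top equals spring PE at max compression: mgh = ½kx²
x = √(2mgh/k) = √(2 × 0.451 × 9.8 × 14.9 / 1890) = 0.2640 m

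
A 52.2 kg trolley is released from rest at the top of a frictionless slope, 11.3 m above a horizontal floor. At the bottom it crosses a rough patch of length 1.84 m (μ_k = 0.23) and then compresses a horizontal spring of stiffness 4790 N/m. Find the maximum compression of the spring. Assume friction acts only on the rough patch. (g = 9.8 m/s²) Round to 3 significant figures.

Initial energy: E₁ = mgh = (52.2)(9.8)(11.3) = 5780.6 J
Friction removes W_f = μ_k mg d = (0.23)(52.2)(9.8)(1.84) = 216.5 J
Energy reaching the spring: E = 5780.6 − 216.5 = 5564.1 J
At max compression ½kx² = E ⇒ x = √(2E/k) = √(2 × 5564.1/4790) = 1.524 m

x = 1.52 m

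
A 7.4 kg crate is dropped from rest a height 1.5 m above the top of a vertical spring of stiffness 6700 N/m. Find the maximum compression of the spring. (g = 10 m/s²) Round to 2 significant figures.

x = 0.19 m

Let x be the compression. The total drop is H + x, and the crate is instantaneously at rest at max compression, so energy conservation gives:
mg(H + x) = ½kx²
½(6700)x² − (7.4)(10)x − (7.4)(10)(1.5) = 0
3350x² − 74.00x − 111.0 = 0
x = [74.00 + √(5476 + 1.4874e+06)]/(2 × 3350) = 0.1934 m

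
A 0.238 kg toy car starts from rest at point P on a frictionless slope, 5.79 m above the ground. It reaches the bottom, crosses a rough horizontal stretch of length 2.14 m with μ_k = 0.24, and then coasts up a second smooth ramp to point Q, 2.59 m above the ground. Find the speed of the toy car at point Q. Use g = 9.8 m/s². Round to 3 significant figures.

v = 7.26 m/s

Energy at P: mgh₁ = (0.238)(9.8)(5.79) = 13.505 J
Friction loss: W_f = μ_k mg d = 1.198 J
At Q: ½mv² + mgh₂ = mgh₁ − W_f
½mv² = 13.505 − 1.198 − 6.0409 = 6.2658 J
v = √(2 × 6.2658/0.238) = 7.256 m/s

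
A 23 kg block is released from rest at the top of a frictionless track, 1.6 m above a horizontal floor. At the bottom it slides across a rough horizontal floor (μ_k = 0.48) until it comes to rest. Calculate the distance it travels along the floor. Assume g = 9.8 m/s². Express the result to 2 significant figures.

d = 3.3 m

Energy bookkeeping (friction removes W_f = μ_k N d):
At rest all PE has been dissipated by friction: mgh = μ_k m g d
d = h/μ_k = 1.6/0.48 = 3.333 m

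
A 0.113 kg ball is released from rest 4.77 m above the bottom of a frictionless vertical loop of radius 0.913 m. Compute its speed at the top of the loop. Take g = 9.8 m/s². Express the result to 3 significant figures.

v = 7.60 m/s

Energy conservation: mgh = ½mv_top² + mg(2r)
v_top² = 2g(h − 2r) = 2(9.8)(4.77 − 1.826) = 57.70
v_top = 7.596 m/s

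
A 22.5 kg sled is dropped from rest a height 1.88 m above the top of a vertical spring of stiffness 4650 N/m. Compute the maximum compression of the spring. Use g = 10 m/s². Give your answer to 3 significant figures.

x = 0.478 m

Take the reference level at the top of the uncompressed spring. At max compression the sled has fallen H + x and is momentarily at rest:
mg(H + x) = ½kx²
½(4650)x² − (22.5)(10)x − (22.5)(10)(1.88) = 0
2325x² − 225.0x − 423.0 = 0
x = [225.0 + √(50625 + 3.9339e+06)]/(2 × 2325) = 0.4777 m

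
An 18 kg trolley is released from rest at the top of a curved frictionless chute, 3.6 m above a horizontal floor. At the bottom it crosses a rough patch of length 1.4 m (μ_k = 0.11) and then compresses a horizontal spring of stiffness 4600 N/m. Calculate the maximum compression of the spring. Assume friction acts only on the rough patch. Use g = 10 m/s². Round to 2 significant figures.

Initial energy: E₁ = mgh = (18)(10)(3.6) = 648.00 J
Friction removes W_f = μ_k mg d = (0.11)(18)(10)(1.4) = 27.72 J
Energy reaching the spring: E = 648.00 − 27.72 = 620.28 J
At max compression ½kx² = E ⇒ x = √(2E/k) = √(2 × 620.28/4600) = 0.5193 m

x = 0.52 m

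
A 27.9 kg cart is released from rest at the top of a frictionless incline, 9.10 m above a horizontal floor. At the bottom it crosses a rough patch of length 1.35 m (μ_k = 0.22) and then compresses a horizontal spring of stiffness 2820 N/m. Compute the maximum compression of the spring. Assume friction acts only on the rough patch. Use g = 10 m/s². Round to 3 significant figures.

x = 1.32 m

Initial energy: E₁ = mgh = (27.9)(10)(9.10) = 2538.9 J
Friction removes W_f = μ_k mg d = (0.22)(27.9)(10)(1.35) = 82.86 J
Energy reaching the spring: E = 2538.9 − 82.86 = 2456.0 J
At max compression ½kx² = E ⇒ x = √(2E/k) = √(2 × 2456.0/2820) = 1.320 m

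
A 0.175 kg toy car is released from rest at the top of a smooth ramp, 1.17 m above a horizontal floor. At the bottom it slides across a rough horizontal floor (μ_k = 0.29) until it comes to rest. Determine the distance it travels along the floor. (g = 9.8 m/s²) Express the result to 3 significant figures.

Energy bookkeeping (friction removes W_f = μ_k N d):
At rest all PE has been dissipated by friction: mgh = μ_k m g d
d = h/μ_k = 1.17/0.29 = 4.034 m

d = 4.03 m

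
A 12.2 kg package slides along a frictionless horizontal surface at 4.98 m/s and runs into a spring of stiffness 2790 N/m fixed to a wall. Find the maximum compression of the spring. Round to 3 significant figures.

x = 0.329 m

All KE is stored as spring PE at maximum compression: ½mv² = ½kx²
x = v√(m/k) = 4.98 × √(12.2/2790) = 0.3293 m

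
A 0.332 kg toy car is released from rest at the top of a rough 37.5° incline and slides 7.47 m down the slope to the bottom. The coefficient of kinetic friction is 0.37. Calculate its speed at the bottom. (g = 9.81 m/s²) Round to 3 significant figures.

Energy: mgh = ½mv² + W_f, with h = L sinθ and W_f = μ_k (mg cosθ) L
mgh = mgL sinθ = (0.332)(9.81)(7.47)sin37.5° = 14.811 J
W_f = μ_k mg cosθ · L = (0.37)(0.332)(9.81)cos37.5°·7.47 = 7.142 J
½mv² = 14.811 − 7.142 = 7.6691 J
v = √(2 × 7.6691/0.332) = 6.797 m/s

v = 6.80 m/s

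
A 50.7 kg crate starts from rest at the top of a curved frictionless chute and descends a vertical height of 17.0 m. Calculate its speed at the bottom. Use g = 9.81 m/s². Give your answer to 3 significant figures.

Energy conservation between the two points: mgh = ½mv²
v = √(2gh) = √(2 × 9.81 × 17.0) = √333.54 = 18.26 m/s

v = 18.3 m/s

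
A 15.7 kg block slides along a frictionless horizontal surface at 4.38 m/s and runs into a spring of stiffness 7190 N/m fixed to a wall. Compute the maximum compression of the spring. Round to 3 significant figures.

At max compression the block is momentarily at rest: ½mv² = ½kx²
x = v√(m/k) = 4.38 × √(15.7/7190) = 0.2047 m

x = 0.205 m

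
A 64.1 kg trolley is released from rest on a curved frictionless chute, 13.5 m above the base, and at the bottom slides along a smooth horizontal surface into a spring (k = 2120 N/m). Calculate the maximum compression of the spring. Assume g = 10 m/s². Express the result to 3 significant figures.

x = 2.86 m

Energy conservation (no friction) from release to max compression: mgh = ½kx²
x = √(2mgh/k) = √(2 × 64.1 × 10 × 13.5 / 2120) = 2.857 m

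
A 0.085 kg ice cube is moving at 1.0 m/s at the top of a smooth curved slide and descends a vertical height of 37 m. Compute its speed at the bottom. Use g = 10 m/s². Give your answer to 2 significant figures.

v = 27 m/s

Equating total energy at the two states: ½mv₀² + mgh = ½mv²
v² = v₀² + 2gh = (1.0)² + 2(10)(37) = 741.00
v = √741.00 = 27.22 m/s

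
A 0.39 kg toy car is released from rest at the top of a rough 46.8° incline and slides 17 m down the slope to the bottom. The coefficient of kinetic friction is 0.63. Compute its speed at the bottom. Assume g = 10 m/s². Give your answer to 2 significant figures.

Work–energy: mg(L sinθ) − μ_k(mg cosθ)L = ½mv²
mgh = mgL sinθ = (0.39)(10)(17)sin46.8° = 48.331 J
W_f = μ_k mg cosθ · L = (0.63)(0.39)(10)cos46.8°·17 = 28.59 J
½mv² = 48.331 − 28.59 = 19.738 J
v = √(2 × 19.738/0.39) = 10.06 m/s

v = 10 m/s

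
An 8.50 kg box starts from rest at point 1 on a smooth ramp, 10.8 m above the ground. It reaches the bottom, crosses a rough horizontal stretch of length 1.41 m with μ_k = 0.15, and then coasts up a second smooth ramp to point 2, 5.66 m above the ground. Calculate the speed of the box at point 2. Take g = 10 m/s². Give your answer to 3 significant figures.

Energy at 1: mgh₁ = (8.50)(10)(10.8) = 918.00 J
Friction loss: W_f = μ_k mg d = 17.98 J
At 2: ½mv² + mgh₂ = mgh₁ − W_f
½mv² = 918.00 − 17.98 − 481.10 = 418.92 J
v = √(2 × 418.92/8.50) = 9.928 m/s

v = 9.93 m/s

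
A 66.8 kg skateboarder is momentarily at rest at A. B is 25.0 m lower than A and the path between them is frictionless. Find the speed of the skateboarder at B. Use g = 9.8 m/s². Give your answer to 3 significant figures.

Energy conservation between the two points: mgh = ½mv²
The mass cancels from both sides.
v = √(2gh) = √(2 × 9.8 × 25.0) = √490.00 = 22.14 m/s

v = 22.1 m/s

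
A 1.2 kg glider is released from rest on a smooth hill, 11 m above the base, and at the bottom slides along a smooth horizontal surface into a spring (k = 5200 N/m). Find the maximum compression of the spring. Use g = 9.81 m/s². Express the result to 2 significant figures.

x = 0.22 m

Energy conservation (no friction) from release to max compression: mgh = ½kx²
x = √(2mgh/k) = √(2 × 1.2 × 9.81 × 11 / 5200) = 0.2232 m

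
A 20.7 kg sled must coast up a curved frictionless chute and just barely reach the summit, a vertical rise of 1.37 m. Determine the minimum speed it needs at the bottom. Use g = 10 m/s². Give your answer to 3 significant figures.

v = 5.23 m/s

At the top it is momentarily at rest, so all KE converts to PE: ½mv² = mgh
v = √(2gh) = √(2 × 10 × 1.37) = 5.235 m/s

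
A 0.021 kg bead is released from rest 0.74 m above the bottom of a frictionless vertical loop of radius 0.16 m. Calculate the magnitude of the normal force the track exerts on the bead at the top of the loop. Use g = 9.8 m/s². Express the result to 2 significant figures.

Energy from release to top (height 2r): mgh = ½mv_top² + mg(2r)
v_top² = 2g(h − 2r) = 2(9.8)(0.74 − 0.3200) = 8.2320 m²/s²
At the top, both N and weight point toward the centre: N + mg = mv_top²/r
N = m(v_top²/r − g) = 0.021(8.2320/0.16 − 9.8) = 0.8747 N

N = 0.87 N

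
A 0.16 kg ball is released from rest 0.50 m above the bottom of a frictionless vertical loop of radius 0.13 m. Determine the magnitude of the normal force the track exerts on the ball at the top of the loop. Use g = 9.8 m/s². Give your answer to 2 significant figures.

Energy from release to top (height 2r): mgh = ½mv_top² + mg(2r)
v_top² = 2g(h − 2r) = 2(9.8)(0.50 − 0.2600) = 4.7040 m²/s²
At the top, both N and weight point toward the centre: N + mg = mv_top²/r
N = m(v_top²/r − g) = 0.16(4.7040/0.13 − 9.8) = 4.222 N

N = 4.2 N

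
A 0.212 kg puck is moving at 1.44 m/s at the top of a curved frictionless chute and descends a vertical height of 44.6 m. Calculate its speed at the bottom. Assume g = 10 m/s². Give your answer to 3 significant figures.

Energy conservation between the two points: ½mv₀² + mgh = ½mv²
v² = v₀² + 2gh = (1.44)² + 2(10)(44.6) = 894.07
v = √894.07 = 29.90 m/s

v = 29.9 m/s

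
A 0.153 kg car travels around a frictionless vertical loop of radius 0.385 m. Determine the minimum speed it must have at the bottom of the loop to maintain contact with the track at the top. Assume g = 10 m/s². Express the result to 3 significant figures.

v = 4.39 m/s

At the top: mg = mv_top²/r ⇒ v_top² = gr = 3.850 m²/s²
Energy from bottom to top (height 2r): ½mv_bot² = ½mv_top² + mg(2r)
v_bot² = gr + 4gr = 5gr = 19.25
v_bot = √(5gr) = 4.387 m/s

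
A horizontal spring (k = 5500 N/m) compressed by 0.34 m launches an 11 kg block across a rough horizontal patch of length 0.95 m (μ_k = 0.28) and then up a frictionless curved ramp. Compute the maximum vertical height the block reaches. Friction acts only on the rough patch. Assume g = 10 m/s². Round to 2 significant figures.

h = 2.6 m

Spring energy: E₀ = ½kx² = ½(5500)(0.34)² = 317.90 J
Friction: W_f = μ_k mg d = (0.28)(11)(10)(0.95) = 29.26 J
Energy at base of ramp: E = 317.90 − 29.26 = 288.64 J
At max height all remaining energy is PE: mgh = E ⇒ h = E/(mg) = 288.64/(11 × 10) = 2.624 m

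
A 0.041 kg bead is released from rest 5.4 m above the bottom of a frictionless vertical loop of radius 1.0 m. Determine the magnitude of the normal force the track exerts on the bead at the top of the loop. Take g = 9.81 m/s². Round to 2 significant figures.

N = 2.3 N

Energy from release to top (height 2r): mgh = ½mv_top² + mg(2r)
v_top² = 2g(h − 2r) = 2(9.81)(5.4 − 2.000) = 66.708 m²/s²
At the top, both N and weight point toward the centre: N + mg = mv_top²/r
N = m(v_top²/r − g) = 0.041(66.708/1.0 − 9.81) = 2.333 N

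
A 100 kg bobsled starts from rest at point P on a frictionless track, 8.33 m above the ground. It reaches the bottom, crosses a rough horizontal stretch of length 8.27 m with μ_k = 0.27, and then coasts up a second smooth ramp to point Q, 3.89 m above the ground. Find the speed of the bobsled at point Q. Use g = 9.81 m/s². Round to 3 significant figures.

Energy at P: mgh₁ = (100)(9.81)(8.33) = 8171.7 J
Friction loss: W_f = μ_k mg d = 2190 J
At Q: ½mv² + mgh₂ = mgh₁ − W_f
½mv² = 8171.7 − 2190 − 3816.1 = 2165.2 J
v = √(2 × 2165.2/100) = 6.581 m/s

v = 6.58 m/s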